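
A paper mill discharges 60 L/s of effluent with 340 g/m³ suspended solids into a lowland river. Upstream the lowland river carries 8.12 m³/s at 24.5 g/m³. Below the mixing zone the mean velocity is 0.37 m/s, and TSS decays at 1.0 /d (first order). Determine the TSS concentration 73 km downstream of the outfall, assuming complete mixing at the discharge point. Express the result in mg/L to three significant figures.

2.73 mg/L

60 L/s = 0.06 m³/s.
After complete mixing, C₀ = (0.06·340 + 8.12·24.5) / 8.18 = 26.81 mg/L.
Travel time t = 7.3e+04 m / 0.37 m/s = 1.973e+05 s = 2.284 d.
C = 26.81·exp(−1.0·2.284) = 26.81·0.1019 = 2.733 mg/L.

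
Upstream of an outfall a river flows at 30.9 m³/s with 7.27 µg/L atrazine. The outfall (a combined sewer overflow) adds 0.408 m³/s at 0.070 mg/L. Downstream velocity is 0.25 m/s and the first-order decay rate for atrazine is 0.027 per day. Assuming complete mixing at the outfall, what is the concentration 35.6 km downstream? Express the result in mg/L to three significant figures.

0.00774 mg/L

7.27 µg/L = 0.00727 mg/L.
After complete mixing, C₀ = (0.408·0.07 + 30.9·0.00727) / 31.31 = 0.008087 mg/L.
Travel time t = 3.56e+04 m / 0.25 m/s = 1.424e+05 s = 1.648 d.
C = 0.008087·exp(−0.027·1.648) = 0.008087·0.9565 = 0.007735 mg/L.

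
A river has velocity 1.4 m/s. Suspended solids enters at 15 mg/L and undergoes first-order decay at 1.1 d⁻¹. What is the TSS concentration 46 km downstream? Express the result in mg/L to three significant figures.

9.87 mg/L

Travel time t = 46 km / 1.4 m/s = 4.6e+04/1.4 = 3.286e+04 s = 0.3803 d.
First-order decay: C = 15·exp(−1.1·0.3803) = 15·0.6582 = 9.872 mg/L.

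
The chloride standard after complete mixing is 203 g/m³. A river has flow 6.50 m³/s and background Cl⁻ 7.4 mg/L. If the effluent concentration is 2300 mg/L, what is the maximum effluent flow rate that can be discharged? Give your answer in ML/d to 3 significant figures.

52.4 ML/d

Mass balance at complete mixing: C_std·(Q_w + Q_r) = Q_w·C_e + Q_r·C_b.
Rearranging, Q_w = Q_r·(C_std − C_b)/(C_e − C_std) = 6.50·(203 − 7.4) / (2300 − 203) = 0.6063 m³/s.
= 52.38 ML/d.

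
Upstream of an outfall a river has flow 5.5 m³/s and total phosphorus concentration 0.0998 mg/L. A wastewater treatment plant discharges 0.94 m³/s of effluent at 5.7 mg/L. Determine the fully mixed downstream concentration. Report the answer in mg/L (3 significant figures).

0.917 mg/L

Flow-weighted mixing gives C = (0.94·5.7 + 5.5·0.0998) / (0.94 + 5.5) = 5.907/6.44 = 0.9172 mg/L.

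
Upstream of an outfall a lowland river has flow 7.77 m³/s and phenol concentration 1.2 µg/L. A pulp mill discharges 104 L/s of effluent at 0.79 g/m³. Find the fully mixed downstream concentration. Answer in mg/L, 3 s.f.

104 L/s = 0.104 m³/s.
1.2 µg/L = 0.0012 mg/L.
By mass balance at complete mixing, C = (0.104·0.79 + 7.77·0.0012) / (0.104 + 7.77) = 0.09148/7.874 = 0.01162 mg/L.

0.0116 mg/L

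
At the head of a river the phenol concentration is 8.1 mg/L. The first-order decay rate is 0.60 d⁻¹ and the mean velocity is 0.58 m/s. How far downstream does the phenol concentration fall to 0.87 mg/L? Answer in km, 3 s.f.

From C = C₀·e^(−kt), t = ln(C₀/C)/k = ln(8.1/0.87)/0.60 = 2.231/0.60 = 3.719 d.
Distance = v·t = 0.58 m/s × 3.213e+05 s = 1.863e+05 m = 186.3 km.

186 km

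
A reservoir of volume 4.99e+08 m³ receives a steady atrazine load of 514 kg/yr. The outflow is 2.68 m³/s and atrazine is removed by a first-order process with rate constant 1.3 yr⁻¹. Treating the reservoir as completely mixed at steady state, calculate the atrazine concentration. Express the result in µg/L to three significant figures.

0.701 µg/L

Outflow Q = 2.68 m³/s × 3.156e+07 s/yr = 8.457e+07 m³/yr.
Steady-state CSTR mass balance: W = Q·C + k·V·C, so C = W/(Q + kV).
Q + kV = 8.457e+07 + 1.3·4.99e+08 = 7.333e+08 m³/yr.
C = 514/7.333e+08 = 7.01e-07 kg/m³ = 0.000701 mg/L = 0.701 µg/L.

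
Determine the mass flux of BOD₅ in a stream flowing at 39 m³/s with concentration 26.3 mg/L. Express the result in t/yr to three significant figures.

32400 t/yr

Mass flux = Q·C = 39 m³/s × 26.3 g/m³ = 1026 g/s.
= 1026 g/s × 31.56 = 3.237e+04 t/yr.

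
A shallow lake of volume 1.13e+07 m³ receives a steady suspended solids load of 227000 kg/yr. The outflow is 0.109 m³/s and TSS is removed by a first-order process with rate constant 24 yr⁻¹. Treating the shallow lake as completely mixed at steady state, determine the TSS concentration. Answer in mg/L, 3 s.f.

Outflow Q = 0.109 m³/s × 3.156e+07 s/yr = 3.44e+06 m³/yr.
Steady-state CSTR mass balance: W = Q·C + k·V·C, so C = W/(Q + kV).
Q + kV = 3.44e+06 + 24·1.13e+07 = 2.746e+08 m³/yr.
C = 227000/2.746e+08 = 0.0008265 kg/m³ = 0.8265 mg/L.

0.827 mg/L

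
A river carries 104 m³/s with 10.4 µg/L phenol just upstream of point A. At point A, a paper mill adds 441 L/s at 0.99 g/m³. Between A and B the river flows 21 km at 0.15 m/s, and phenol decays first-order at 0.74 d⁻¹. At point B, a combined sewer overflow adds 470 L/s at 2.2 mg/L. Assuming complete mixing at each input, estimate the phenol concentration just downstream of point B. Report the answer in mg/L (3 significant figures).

10.4 µg/L = 0.0104 mg/L.
441 L/s = 0.441 m³/s.
After input A: C = (104·0.0104 + 0.441·0.99) / 104.4 = 0.01454 mg/L.
Over the 21 km reach to input B (t = 1.4e+05 s = 1.62 d), decay gives C = 0.01454·exp(−0.74·1.62) = 0.004382 mg/L.
470 L/s = 0.47 m³/s.
After input B: C = (104.4·0.004382 + 0.47·2.2) / 104.9 = 0.01422 mg/L.

0.0142 mg/L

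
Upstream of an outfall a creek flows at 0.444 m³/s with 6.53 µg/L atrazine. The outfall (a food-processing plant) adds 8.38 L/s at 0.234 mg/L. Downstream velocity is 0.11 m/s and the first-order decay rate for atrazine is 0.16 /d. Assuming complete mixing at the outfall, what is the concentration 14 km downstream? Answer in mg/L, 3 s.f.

8.38 L/s = 0.00838 m³/s.
6.53 µg/L = 0.00653 mg/L.
After complete mixing, C₀ = (0.00838·0.234 + 0.444·0.00653) / 0.4524 = 0.01074 mg/L.
Travel time t = 1.4e+04 m / 0.11 m/s = 1.273e+05 s = 1.473 d.
C = 0.01074·exp(−0.16·1.473) = 0.01074·0.79 = 0.008488 mg/L.

0.00849 mg/L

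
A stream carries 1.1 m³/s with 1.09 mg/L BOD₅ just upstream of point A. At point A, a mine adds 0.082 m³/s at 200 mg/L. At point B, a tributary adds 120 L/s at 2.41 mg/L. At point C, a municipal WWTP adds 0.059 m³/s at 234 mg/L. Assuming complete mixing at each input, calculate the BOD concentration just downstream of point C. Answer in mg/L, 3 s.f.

23.3 mg/L

After input A: C = (1.1·1.09 + 0.082·200) / 1.182 = 14.89 mg/L.
120 L/s = 0.12 m³/s.
After input B: C = (1.182·14.89 + 0.12·2.41) / 1.302 = 13.74 mg/L.
After input C: C = (1.302·13.74 + 0.059·234) / 1.361 = 23.29 mg/L.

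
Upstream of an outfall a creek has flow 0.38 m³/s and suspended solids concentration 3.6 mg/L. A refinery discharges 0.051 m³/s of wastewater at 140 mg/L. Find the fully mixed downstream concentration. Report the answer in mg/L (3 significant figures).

19.7 mg/L

Conservation of mass across the mixing zone: C = (0.051·140 + 0.38·3.6) / (0.051 + 0.38) = 8.508/0.431 = 19.74 mg/L.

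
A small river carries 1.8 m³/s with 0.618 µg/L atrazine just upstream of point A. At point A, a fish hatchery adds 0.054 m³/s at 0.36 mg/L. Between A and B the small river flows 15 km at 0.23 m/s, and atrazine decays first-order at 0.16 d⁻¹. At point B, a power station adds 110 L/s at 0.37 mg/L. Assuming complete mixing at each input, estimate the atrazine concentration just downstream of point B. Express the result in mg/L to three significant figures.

0.618 µg/L = 0.000618 mg/L.
After input A: C = (1.8·0.000618 + 0.054·0.36) / 1.854 = 0.01109 mg/L.
Over the 15 km reach to input B (t = 6.522e+04 s = 0.7548 d), decay gives C = 0.01109·exp(−0.16·0.7548) = 0.009824 mg/L.
110 L/s = 0.11 m³/s.
After input B: C = (1.854·0.009824 + 0.11·0.37) / 1.964 = 0.03 mg/L.

0.0300 mg/L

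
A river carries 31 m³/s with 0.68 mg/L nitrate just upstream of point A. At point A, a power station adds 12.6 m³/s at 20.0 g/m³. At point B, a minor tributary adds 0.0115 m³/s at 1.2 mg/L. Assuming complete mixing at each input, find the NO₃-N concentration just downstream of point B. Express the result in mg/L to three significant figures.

After input A: C = (31·0.68 + 12.6·20) / 43.6 = 6.263 mg/L.
After input B: C = (43.6·6.263 + 0.0115·1.2) / 43.61 = 6.262 mg/L.

6.26 mg/L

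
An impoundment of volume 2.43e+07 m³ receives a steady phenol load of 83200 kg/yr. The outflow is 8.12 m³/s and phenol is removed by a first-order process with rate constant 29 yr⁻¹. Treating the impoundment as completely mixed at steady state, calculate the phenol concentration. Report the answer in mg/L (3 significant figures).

0.0866 mg/L

Outflow Q = 8.12 m³/s × 3.156e+07 s/yr = 2.562e+08 m³/yr.
Steady-state CSTR mass balance: W = Q·C + k·V·C, so C = W/(Q + kV).
Q + kV = 2.562e+08 + 29·2.43e+07 = 9.609e+08 m³/yr.
C = 83200/9.609e+08 = 8.658e-05 kg/m³ = 0.08658 mg/L.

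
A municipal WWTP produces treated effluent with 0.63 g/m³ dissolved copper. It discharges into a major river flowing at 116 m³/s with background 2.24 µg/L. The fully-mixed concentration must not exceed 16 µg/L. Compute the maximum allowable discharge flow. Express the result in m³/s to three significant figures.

2.60 m³/s

2.24 µg/L = 0.00224 mg/L.
16 µg/L = 0.016 mg/L.
Mass balance at complete mixing: C_std·(Q_w + Q_r) = Q_w·C_e + Q_r·C_b.
Rearranging, Q_w = Q_r·(C_std − C_b)/(C_e − C_std) = 116·(0.016 − 0.00224) / (0.63 − 0.016) = 2.6 m³/s.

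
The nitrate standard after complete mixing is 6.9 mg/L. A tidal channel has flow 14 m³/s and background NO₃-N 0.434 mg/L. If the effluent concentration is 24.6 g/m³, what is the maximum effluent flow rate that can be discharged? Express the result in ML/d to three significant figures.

442 ML/d

Mass balance at complete mixing: C_std·(Q_w + Q_r) = Q_w·C_e + Q_r·C_b.
Rearranging, Q_w = Q_r·(C_std − C_b)/(C_e − C_std) = 14·(6.9 − 0.434) / (24.6 − 6.9) = 5.114 m³/s.
= 441.9 ML/d.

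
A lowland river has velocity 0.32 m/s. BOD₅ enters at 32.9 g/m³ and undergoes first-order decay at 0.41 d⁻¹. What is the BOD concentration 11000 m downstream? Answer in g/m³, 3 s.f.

27.9 g/m³

Travel time t = 11000 m / 0.32 m/s = 1.1e+04/0.32 = 3.438e+04 s = 0.3979 d.
First-order decay: C = 32.9·exp(−0.41·0.3979) = 32.9·0.8495 = 27.95 g/m³.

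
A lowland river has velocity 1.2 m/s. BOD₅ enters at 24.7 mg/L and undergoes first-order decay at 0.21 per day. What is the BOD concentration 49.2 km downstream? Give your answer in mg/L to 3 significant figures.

Travel time t = 49.2 km / 1.2 m/s = 4.92e+04/1.2 = 4.1e+04 s = 0.4745 d.
First-order decay: C = 24.7·exp(−0.21·0.4745) = 24.7·0.9052 = 22.36 mg/L.

22.4 mg/L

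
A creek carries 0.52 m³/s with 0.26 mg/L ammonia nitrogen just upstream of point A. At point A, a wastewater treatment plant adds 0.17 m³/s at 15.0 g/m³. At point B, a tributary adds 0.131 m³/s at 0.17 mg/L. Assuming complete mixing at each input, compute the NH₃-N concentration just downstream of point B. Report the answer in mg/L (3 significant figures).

After input A: C = (0.52·0.26 + 0.17·15) / 0.69 = 3.892 mg/L.
After input B: C = (0.69·3.892 + 0.131·0.17) / 0.821 = 3.298 mg/L.

3.30 mg/L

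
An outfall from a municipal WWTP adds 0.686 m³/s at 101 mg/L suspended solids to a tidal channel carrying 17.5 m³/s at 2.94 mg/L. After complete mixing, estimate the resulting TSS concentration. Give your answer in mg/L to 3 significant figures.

6.64 mg/L

Flow-weighted mixing gives C = (0.686·101 + 17.5·2.94) / (0.686 + 17.5) = 120.7/18.19 = 6.639 mg/L.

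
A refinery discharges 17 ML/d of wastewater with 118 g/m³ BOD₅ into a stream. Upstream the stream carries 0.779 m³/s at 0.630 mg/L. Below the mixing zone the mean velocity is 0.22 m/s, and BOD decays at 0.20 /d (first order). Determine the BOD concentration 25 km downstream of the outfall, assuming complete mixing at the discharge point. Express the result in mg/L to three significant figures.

17 ML/d = 0.1968 m³/s.
After complete mixing, C₀ = (0.1968·118 + 0.779·0.63) / 0.9758 = 24.3 mg/L.
Travel time t = 2.5e+04 m / 0.22 m/s = 1.136e+05 s = 1.315 d.
C = 24.3·exp(−0.20·1.315) = 24.3·0.7687 = 18.68 mg/L.

18.7 mg/L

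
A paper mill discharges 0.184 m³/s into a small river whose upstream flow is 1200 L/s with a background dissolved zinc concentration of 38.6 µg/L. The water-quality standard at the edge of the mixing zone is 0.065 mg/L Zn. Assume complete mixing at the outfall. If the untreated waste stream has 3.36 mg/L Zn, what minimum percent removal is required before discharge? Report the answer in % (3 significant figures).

92.9 %

1200 L/s = 1.2 m³/s.
38.6 µg/L = 0.0386 mg/L.
Mass balance: 0.065·1.384 = 0.184·Cₑ + 1.2·0.0386.
Cₑ = (0.08996 − 0.04632) / 0.184 = 0.2372 mg/L.
Required removal = 1 − 0.2372/3.36 = 92.94 %.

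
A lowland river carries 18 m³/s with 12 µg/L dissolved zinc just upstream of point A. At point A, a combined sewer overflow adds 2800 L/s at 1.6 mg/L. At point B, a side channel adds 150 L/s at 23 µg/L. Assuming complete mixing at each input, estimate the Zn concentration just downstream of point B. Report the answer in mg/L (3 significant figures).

12 µg/L = 0.012 mg/L.
2800 L/s = 2.8 m³/s.
After input A: C = (18·0.012 + 2.8·1.6) / 20.8 = 0.2258 mg/L.
150 L/s = 0.15 m³/s.
23 µg/L = 0.023 mg/L.
After input B: C = (20.8·0.2258 + 0.15·0.023) / 20.95 = 0.2243 mg/L.

0.224 mg/L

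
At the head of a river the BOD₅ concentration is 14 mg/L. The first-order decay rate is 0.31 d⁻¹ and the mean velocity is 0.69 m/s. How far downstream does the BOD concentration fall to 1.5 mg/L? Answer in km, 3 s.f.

430 km

From C = C₀·e^(−kt), t = ln(C₀/C)/k = ln(14/1.5)/0.31 = 2.234/0.31 = 7.205 d.
Distance = v·t = 0.69 m/s × 6.225e+05 s = 4.295e+05 m = 429.5 km.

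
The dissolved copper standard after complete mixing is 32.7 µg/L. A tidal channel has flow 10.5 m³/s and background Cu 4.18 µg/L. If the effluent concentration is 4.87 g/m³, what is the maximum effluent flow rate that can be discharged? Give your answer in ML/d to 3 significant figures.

4.18 µg/L = 0.00418 mg/L.
32.7 µg/L = 0.0327 mg/L.
Mass balance at complete mixing: C_std·(Q_w + Q_r) = Q_w·C_e + Q_r·C_b.
Rearranging, Q_w = Q_r·(C_std − C_b)/(C_e − C_std) = 10.5·(0.0327 − 0.00418) / (4.87 − 0.0327) = 0.06191 m³/s.
= 5.349 ML/d.

5.35 ML/d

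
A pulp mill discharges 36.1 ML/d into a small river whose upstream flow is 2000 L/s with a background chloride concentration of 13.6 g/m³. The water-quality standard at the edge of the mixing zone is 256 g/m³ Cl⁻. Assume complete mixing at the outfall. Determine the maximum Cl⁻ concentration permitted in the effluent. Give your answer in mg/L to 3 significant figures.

1420 mg/L

36.1 ML/d = 0.4178 m³/s.
2000 L/s = 2 m³/s.
Mass balance: 256·2.418 = 0.4178·Cₑ + 2·13.6.
Cₑ = (619 − 27.2) / 0.4178 = 1416 mg/L.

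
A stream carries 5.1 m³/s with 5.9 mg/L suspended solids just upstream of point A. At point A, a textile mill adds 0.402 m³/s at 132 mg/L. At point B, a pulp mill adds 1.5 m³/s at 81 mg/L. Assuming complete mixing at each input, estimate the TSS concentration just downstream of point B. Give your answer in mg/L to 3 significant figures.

29.2 mg/L

After input A: C = (5.1·5.9 + 0.402·132) / 5.502 = 15.11 mg/L.
After input B: C = (5.502·15.11 + 1.5·81) / 7.002 = 29.23 mg/L.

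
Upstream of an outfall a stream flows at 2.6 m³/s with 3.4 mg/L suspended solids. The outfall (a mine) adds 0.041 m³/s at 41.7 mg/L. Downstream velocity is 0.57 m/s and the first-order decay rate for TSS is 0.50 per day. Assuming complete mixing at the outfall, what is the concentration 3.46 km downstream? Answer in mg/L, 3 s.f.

After complete mixing, C₀ = (0.041·41.7 + 2.6·3.4) / 2.641 = 3.995 mg/L.
Travel time t = 3460 m / 0.57 m/s = 6070 s = 0.07026 d.
C = 3.995·exp(−0.50·0.07026) = 3.995·0.9655 = 3.857 mg/L.

3.86 mg/L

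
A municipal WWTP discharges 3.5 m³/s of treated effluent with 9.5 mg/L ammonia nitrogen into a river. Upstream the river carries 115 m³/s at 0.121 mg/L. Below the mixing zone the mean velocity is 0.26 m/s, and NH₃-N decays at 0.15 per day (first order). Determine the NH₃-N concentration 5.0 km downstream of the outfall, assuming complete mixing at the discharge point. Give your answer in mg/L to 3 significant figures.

0.385 mg/L

After complete mixing, C₀ = (3.5·9.5 + 115·0.121) / 118.5 = 0.398 mg/L.
Travel time t = 5000 m / 0.26 m/s = 1.923e+04 s = 0.2226 d.
C = 0.398·exp(−0.15·0.2226) = 0.398·0.9672 = 0.3849 mg/L.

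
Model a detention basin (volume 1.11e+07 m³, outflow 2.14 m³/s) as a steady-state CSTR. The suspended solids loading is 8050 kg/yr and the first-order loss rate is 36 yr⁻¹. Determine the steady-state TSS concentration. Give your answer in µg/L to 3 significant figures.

Outflow Q = 2.14 m³/s × 3.156e+07 s/yr = 6.753e+07 m³/yr.
Steady-state CSTR mass balance: W = Q·C + k·V·C, so C = W/(Q + kV).
Q + kV = 6.753e+07 + 36·1.11e+07 = 4.671e+08 m³/yr.
C = 8050/4.671e+08 = 1.723e-05 kg/m³ = 0.01723 mg/L = 17.23 µg/L.

17.2 µg/L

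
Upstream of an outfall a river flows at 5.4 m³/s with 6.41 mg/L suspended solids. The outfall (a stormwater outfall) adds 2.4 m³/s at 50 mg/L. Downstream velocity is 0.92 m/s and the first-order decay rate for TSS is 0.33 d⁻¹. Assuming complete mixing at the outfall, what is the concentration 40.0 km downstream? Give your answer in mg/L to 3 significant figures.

16.8 mg/L

After complete mixing, C₀ = (2.4·50 + 5.4·6.41) / 7.8 = 19.82 mg/L.
Travel time t = 4e+04 m / 0.92 m/s = 4.348e+04 s = 0.5032 d.
C = 19.82·exp(−0.33·0.5032) = 19.82·0.847 = 16.79 mg/L.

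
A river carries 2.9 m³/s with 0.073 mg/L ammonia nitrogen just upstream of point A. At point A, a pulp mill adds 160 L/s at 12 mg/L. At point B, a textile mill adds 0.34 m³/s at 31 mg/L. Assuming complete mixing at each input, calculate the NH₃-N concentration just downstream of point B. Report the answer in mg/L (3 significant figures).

160 L/s = 0.16 m³/s.
After input A: C = (2.9·0.073 + 0.16·12) / 3.06 = 0.6966 mg/L.
After input B: C = (3.06·0.6966 + 0.34·31) / 3.4 = 3.727 mg/L.

3.73 mg/L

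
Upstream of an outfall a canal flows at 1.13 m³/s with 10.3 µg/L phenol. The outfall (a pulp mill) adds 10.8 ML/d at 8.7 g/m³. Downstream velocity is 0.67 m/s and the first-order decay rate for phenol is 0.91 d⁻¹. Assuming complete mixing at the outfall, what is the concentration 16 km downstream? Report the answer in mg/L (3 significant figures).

10.8 ML/d = 0.125 m³/s.
10.3 µg/L = 0.0103 mg/L.
After complete mixing, C₀ = (0.125·8.7 + 1.13·0.0103) / 1.255 = 0.8758 mg/L.
Travel time t = 1.6e+04 m / 0.67 m/s = 2.388e+04 s = 0.2764 d.
C = 0.8758·exp(−0.91·0.2764) = 0.8758·0.7776 = 0.681 mg/L.

0.681 mg/L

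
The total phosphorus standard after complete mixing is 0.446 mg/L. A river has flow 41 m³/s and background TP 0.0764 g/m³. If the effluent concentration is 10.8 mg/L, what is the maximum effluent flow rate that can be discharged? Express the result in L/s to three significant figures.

1460 L/s

Mass balance at complete mixing: C_std·(Q_w + Q_r) = Q_w·C_e + Q_r·C_b.
Rearranging, Q_w = Q_r·(C_std − C_b)/(C_e − C_std) = 41·(0.446 − 0.0764) / (10.8 − 0.446) = 1.464 m³/s.
= 1464 L/s.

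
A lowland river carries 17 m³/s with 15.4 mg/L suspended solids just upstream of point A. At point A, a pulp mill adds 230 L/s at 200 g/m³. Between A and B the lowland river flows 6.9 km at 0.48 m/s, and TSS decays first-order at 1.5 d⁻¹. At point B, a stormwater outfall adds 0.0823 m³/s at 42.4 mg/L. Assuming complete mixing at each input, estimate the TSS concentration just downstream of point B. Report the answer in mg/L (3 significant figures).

14.1 mg/L

230 L/s = 0.23 m³/s.
After input A: C = (17·15.4 + 0.23·200) / 17.23 = 17.86 mg/L.
Over the 6.9 km reach to input B (t = 1.438e+04 s = 0.1664 d), decay gives C = 17.86·exp(−1.5·0.1664) = 13.92 mg/L.
After input B: C = (17.23·13.92 + 0.0823·42.4) / 17.31 = 14.05 mg/L.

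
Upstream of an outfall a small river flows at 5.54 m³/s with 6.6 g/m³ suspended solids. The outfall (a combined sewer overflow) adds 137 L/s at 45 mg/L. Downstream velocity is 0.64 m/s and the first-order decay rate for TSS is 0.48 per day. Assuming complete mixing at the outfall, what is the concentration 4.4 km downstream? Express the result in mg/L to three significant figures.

137 L/s = 0.137 m³/s.
After complete mixing, C₀ = (0.137·45 + 5.54·6.6) / 5.677 = 7.527 mg/L.
Travel time t = 4400 m / 0.64 m/s = 6875 s = 0.07957 d.
C = 7.527·exp(−0.48·0.07957) = 7.527·0.9625 = 7.245 mg/L.

7.24 mg/L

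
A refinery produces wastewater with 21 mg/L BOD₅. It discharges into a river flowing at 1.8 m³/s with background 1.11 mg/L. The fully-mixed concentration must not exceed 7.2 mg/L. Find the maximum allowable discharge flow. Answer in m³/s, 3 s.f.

Mass balance at complete mixing: C_std·(Q_w + Q_r) = Q_w·C_e + Q_r·C_b.
Rearranging, Q_w = Q_r·(C_std − C_b)/(C_e − C_std) = 1.8·(7.2 − 1.11) / (21 − 7.2) = 0.7943 m³/s.

0.794 m³/s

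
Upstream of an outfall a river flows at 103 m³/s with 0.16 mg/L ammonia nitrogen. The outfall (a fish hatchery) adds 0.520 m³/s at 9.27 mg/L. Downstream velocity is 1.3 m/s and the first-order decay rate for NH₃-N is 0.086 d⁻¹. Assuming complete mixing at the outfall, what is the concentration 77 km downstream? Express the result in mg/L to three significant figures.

0.194 mg/L

After complete mixing, C₀ = (0.52·9.27 + 103·0.16) / 103.5 = 0.2058 mg/L.
Travel time t = 7.7e+04 m / 1.3 m/s = 5.923e+04 s = 0.6855 d.
C = 0.2058·exp(−0.086·0.6855) = 0.2058·0.9427 = 0.194 mg/L.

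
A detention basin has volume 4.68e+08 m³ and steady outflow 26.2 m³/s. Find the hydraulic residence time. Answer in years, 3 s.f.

0.566 yr

Q = 26.2 m³/s × 3.156e+07 s/yr = 8.268e+08 m³/yr.
Hydraulic residence time τ = V/Q = 4.68e+08/8.268e+08 = 0.566 yr.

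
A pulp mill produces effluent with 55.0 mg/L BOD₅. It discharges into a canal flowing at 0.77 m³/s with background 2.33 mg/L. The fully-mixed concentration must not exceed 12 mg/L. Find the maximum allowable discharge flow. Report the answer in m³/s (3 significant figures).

0.173 m³/s

Mass balance at complete mixing: C_std·(Q_w + Q_r) = Q_w·C_e + Q_r·C_b.
Rearranging, Q_w = Q_r·(C_std − C_b)/(C_e − C_std) = 0.77·(12 − 2.33) / (55 − 12) = 0.1732 m³/s.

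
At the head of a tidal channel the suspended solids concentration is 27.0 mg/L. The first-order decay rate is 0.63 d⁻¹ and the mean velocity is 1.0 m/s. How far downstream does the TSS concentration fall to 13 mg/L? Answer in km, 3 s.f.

100 km

From C = C₀·e^(−kt), t = ln(C₀/C)/k = ln(27.0/13)/0.63 = 0.7309/0.63 = 1.16 d.
Distance = v·t = 1.0 m/s × 1.002e+05 s = 1.002e+05 m = 100.2 km.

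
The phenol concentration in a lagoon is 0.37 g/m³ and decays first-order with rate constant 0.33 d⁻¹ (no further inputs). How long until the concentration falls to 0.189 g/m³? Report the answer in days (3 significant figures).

2.04 d

t = ln(C₀/C)/k = ln(0.37/0.189)/0.33 = 0.6718/0.33 = 2.036 d.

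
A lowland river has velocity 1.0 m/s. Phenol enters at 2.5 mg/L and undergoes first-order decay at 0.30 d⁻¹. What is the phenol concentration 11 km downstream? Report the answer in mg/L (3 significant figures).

Travel time t = 11 km / 1.0 m/s = 1.1e+04/1.0 = 1.1e+04 s = 0.1273 d.
First-order decay: C = 2.5·exp(−0.30·0.1273) = 2.5·0.9625 = 2.406 mg/L.

2.41 mg/L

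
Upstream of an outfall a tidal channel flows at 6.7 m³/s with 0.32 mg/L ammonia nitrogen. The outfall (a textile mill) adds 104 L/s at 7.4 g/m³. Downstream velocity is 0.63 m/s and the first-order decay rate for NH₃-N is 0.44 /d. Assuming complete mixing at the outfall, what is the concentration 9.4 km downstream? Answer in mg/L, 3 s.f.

104 L/s = 0.104 m³/s.
After complete mixing, C₀ = (0.104·7.4 + 6.7·0.32) / 6.804 = 0.4282 mg/L.
Travel time t = 9400 m / 0.63 m/s = 1.492e+04 s = 0.1727 d.
C = 0.4282·exp(−0.44·0.1727) = 0.4282·0.9268 = 0.3969 mg/L.

0.397 mg/L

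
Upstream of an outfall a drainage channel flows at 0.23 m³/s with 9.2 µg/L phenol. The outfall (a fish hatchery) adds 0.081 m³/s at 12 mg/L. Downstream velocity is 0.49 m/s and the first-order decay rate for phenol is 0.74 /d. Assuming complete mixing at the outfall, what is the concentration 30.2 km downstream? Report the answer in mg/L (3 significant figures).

1.85 mg/L

9.2 µg/L = 0.0092 mg/L.
After complete mixing, C₀ = (0.081·12 + 0.23·0.0092) / 0.311 = 3.132 mg/L.
Travel time t = 3.02e+04 m / 0.49 m/s = 6.163e+04 s = 0.7133 d.
C = 3.132·exp(−0.74·0.7133) = 3.132·0.5899 = 1.848 mg/L.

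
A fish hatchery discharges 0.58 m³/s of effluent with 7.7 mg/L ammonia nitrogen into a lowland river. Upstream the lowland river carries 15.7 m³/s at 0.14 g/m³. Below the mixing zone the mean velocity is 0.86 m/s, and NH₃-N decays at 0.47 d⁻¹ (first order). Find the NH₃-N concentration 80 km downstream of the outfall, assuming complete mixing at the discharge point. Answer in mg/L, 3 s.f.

0.247 mg/L

After complete mixing, C₀ = (0.58·7.7 + 15.7·0.14) / 16.28 = 0.4093 mg/L.
Travel time t = 8e+04 m / 0.86 m/s = 9.302e+04 s = 1.077 d.
C = 0.4093·exp(−0.47·1.077) = 0.4093·0.6029 = 0.2468 mg/L.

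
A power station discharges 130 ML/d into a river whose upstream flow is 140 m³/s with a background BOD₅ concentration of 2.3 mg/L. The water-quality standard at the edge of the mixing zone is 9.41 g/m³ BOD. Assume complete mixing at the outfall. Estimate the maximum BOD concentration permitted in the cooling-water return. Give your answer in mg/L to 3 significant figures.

130 ML/d = 1.505 m³/s.
Mass balance: 9.41·141.5 = 1.505·Cₑ + 140·2.3.
Cₑ = (1332 − 322) / 1.505 = 671 mg/L.

671 mg/L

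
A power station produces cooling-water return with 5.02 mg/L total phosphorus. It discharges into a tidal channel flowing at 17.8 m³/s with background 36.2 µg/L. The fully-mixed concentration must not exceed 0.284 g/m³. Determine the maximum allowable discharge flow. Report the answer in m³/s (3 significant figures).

0.931 m³/s

36.2 µg/L = 0.0362 mg/L.
Mass balance at complete mixing: C_std·(Q_w + Q_r) = Q_w·C_e + Q_r·C_b.
Rearranging, Q_w = Q_r·(C_std − C_b)/(C_e − C_std) = 17.8·(0.284 − 0.0362) / (5.02 − 0.284) = 0.9313 m³/s.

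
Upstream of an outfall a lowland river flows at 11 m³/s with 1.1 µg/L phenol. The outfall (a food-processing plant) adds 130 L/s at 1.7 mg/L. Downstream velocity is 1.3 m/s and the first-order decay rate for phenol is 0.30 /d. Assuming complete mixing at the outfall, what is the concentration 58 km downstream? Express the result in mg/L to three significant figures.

0.0179 mg/L

130 L/s = 0.13 m³/s.
1.1 µg/L = 0.0011 mg/L.
After complete mixing, C₀ = (0.13·1.7 + 11·0.0011) / 11.13 = 0.02094 mg/L.
Travel time t = 5.8e+04 m / 1.3 m/s = 4.462e+04 s = 0.5164 d.
C = 0.02094·exp(−0.30·0.5164) = 0.02094·0.8565 = 0.01794 mg/L.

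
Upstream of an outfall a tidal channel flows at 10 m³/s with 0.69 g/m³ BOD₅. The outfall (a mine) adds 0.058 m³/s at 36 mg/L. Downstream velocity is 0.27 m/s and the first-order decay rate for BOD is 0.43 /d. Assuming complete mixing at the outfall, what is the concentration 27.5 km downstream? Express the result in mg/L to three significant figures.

After complete mixing, C₀ = (0.058·36 + 10·0.69) / 10.06 = 0.8936 mg/L.
Travel time t = 2.75e+04 m / 0.27 m/s = 1.019e+05 s = 1.179 d.
C = 0.8936·exp(−0.43·1.179) = 0.8936·0.6024 = 0.5383 mg/L.

0.538 mg/L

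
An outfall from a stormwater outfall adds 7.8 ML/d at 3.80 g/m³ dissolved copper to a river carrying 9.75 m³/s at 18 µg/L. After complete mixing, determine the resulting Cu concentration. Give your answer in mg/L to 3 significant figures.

0.0527 mg/L

7.8 ML/d = 0.09028 m³/s.
18 µg/L = 0.018 mg/L.
Conservation of mass across the mixing zone: C = (0.09028·3.8 + 9.75·0.018) / (0.09028 + 9.75) = 0.5186/9.84 = 0.0527 mg/L.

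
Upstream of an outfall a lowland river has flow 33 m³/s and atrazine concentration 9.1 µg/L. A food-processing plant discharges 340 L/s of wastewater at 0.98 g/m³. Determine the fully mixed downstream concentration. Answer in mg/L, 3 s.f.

340 L/s = 0.34 m³/s.
9.1 µg/L = 0.0091 mg/L.
Conservation of mass across the mixing zone: C = (0.34·0.98 + 33·0.0091) / (0.34 + 33) = 0.6335/33.34 = 0.019 mg/L.

0.0190 mg/L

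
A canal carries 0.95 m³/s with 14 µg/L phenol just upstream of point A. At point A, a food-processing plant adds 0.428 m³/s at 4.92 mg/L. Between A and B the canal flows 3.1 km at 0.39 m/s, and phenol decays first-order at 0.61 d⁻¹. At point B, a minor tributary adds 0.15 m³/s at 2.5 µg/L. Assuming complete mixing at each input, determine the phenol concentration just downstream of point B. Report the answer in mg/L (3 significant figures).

1.31 mg/L

14 µg/L = 0.014 mg/L.
After input A: C = (0.95·0.014 + 0.428·4.92) / 1.378 = 1.538 mg/L.
Over the 3.1 km reach to input B (t = 7949 s = 0.092 d), decay gives C = 1.538·exp(−0.61·0.092) = 1.454 mg/L.
2.5 µg/L = 0.0025 mg/L.
After input B: C = (1.378·1.454 + 0.15·0.0025) / 1.528 = 1.311 mg/L.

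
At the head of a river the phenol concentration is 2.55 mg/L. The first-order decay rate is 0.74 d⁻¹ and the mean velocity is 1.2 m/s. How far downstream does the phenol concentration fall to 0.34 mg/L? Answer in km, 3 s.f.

From C = C₀·e^(−kt), t = ln(C₀/C)/k = ln(2.55/0.34)/0.74 = 2.015/0.74 = 2.723 d.
Distance = v·t = 1.2 m/s × 2.353e+05 s = 2.823e+05 m = 282.3 km.

282 km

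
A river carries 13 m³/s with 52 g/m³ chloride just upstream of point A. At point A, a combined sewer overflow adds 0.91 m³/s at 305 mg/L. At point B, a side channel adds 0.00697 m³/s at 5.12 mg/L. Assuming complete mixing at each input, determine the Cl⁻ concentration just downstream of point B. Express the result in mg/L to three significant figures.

68.5 mg/L

After input A: C = (13·52 + 0.91·305) / 13.91 = 68.55 mg/L.
After input B: C = (13.91·68.55 + 0.00697·5.12) / 13.92 = 68.52 mg/L.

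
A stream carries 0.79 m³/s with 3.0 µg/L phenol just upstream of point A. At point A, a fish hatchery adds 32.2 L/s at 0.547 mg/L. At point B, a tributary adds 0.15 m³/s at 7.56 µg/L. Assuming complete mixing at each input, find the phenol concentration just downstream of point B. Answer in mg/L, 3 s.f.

0.0217 mg/L

3.0 µg/L = 0.003 mg/L.
32.2 L/s = 0.0322 m³/s.
After input A: C = (0.79·0.003 + 0.0322·0.547) / 0.8222 = 0.0243 mg/L.
7.56 µg/L = 0.00756 mg/L.
After input B: C = (0.8222·0.0243 + 0.15·0.00756) / 0.9722 = 0.02172 mg/L.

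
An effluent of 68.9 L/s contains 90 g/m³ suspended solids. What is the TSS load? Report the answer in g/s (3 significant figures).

68.9 L/s = 0.0689 m³/s.
Mass flux = Q·C = 0.0689 m³/s × 90 g/m³ = 6.201 g/s.

6.20 g/s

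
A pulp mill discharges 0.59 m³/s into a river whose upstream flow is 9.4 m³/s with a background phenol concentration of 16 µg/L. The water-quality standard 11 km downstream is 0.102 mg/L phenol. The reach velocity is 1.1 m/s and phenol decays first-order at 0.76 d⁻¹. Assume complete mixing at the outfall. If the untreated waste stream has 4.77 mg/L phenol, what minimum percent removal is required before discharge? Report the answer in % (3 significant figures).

16 µg/L = 0.016 mg/L.
Travel time to the compliance point: t = 1.1e+04/1.1 = 1e+04 s = 0.1157 d; decay factor exp(−0.76·0.1157) = 0.9158.
So the concentration just after mixing may be at most 0.102/0.9158 = 0.1114 mg/L.
Mass balance: 0.1114·9.99 = 0.59·Cₑ + 9.4·0.016.
Cₑ = (1.113 − 0.1504) / 0.59 = 1.631 mg/L.
Required removal = 1 − 1.631/4.77 = 65.81 %.

65.8 %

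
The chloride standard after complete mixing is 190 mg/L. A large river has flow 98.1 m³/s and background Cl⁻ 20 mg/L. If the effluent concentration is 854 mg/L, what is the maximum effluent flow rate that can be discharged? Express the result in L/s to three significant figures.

Mass balance at complete mixing: C_std·(Q_w + Q_r) = Q_w·C_e + Q_r·C_b.
Rearranging, Q_w = Q_r·(C_std − C_b)/(C_e − C_std) = 98.1·(190 − 20) / (854 − 190) = 25.12 m³/s.
= 2.512e+04 L/s.

25100 L/s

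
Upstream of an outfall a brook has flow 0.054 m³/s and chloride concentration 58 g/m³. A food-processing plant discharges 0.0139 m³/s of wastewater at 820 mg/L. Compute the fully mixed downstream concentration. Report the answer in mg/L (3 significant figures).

214 mg/L

Conservation of mass across the mixing zone: C = (0.0139·820 + 0.054·58) / (0.0139 + 0.054) = 14.53/0.0679 = 214 mg/L.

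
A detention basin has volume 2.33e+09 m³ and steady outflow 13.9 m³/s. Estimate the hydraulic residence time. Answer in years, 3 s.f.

Q = 13.9 m³/s × 3.156e+07 s/yr = 4.387e+08 m³/yr.
Hydraulic residence time τ = V/Q = 2.33e+09/4.387e+08 = 5.312 yr.

5.31 yr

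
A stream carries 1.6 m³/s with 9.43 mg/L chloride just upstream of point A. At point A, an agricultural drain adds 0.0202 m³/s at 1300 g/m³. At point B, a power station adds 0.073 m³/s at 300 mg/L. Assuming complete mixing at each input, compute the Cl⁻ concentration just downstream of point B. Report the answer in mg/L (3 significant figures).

After input A: C = (1.6·9.43 + 0.0202·1300) / 1.62 = 25.52 mg/L.
After input B: C = (1.62·25.52 + 0.073·300) / 1.693 = 37.35 mg/L.

37.4 mg/L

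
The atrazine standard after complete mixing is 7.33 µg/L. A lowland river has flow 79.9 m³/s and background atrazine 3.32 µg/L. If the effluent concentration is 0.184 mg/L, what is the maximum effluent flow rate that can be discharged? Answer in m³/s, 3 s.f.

3.32 µg/L = 0.00332 mg/L.
7.33 µg/L = 0.00733 mg/L.
Mass balance at complete mixing: C_std·(Q_w + Q_r) = Q_w·C_e + Q_r·C_b.
Rearranging, Q_w = Q_r·(C_std − C_b)/(C_e − C_std) = 79.9·(0.00733 − 0.00332) / (0.184 − 0.00733) = 1.814 m³/s.

1.81 m³/s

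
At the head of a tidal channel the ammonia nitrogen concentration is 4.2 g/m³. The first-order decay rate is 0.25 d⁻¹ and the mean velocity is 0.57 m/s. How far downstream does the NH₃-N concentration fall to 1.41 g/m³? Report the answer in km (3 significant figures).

From C = C₀·e^(−kt), t = ln(C₀/C)/k = ln(4.2/1.41)/0.25 = 1.091/0.25 = 4.366 d.
Distance = v·t = 0.57 m/s × 3.772e+05 s = 2.15e+05 m = 215 km.

215 km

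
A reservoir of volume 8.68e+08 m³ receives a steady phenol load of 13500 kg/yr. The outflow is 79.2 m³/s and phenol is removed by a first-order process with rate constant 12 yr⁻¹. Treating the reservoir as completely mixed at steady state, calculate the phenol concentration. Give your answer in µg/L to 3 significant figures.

1.05 µg/L

Outflow Q = 79.2 m³/s × 3.156e+07 s/yr = 2.499e+09 m³/yr.
Steady-state CSTR mass balance: W = Q·C + k·V·C, so C = W/(Q + kV).
Q + kV = 2.499e+09 + 12·8.68e+08 = 1.292e+10 m³/yr.
C = 13500/1.292e+10 = 1.045e-06 kg/m³ = 0.001045 mg/L = 1.045 µg/L.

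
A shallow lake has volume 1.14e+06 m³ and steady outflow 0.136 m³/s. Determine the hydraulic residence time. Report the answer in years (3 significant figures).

Q = 0.136 m³/s × 3.156e+07 s/yr = 4.292e+06 m³/yr.
Hydraulic residence time τ = V/Q = 1.14e+06/4.292e+06 = 0.2656 yr.

0.266 yr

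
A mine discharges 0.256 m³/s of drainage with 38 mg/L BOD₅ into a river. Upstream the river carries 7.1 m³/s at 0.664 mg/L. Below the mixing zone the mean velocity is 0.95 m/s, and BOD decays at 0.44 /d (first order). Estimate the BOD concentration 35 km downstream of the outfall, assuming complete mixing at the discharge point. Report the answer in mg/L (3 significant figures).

After complete mixing, C₀ = (0.256·38 + 7.1·0.664) / 7.356 = 1.963 mg/L.
Travel time t = 3.5e+04 m / 0.95 m/s = 3.684e+04 s = 0.4264 d.
C = 1.963·exp(−0.44·0.4264) = 1.963·0.8289 = 1.627 mg/L.

1.63 mg/L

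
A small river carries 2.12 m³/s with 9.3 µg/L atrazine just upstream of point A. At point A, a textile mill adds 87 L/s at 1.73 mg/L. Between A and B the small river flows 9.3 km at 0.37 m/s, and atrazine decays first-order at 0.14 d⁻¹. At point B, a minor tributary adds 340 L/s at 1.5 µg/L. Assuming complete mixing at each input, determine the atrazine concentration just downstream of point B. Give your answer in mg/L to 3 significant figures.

9.3 µg/L = 0.0093 mg/L.
87 L/s = 0.087 m³/s.
After input A: C = (2.12·0.0093 + 0.087·1.73) / 2.207 = 0.07713 mg/L.
Over the 9.3 km reach to input B (t = 2.514e+04 s = 0.2909 d), decay gives C = 0.07713·exp(−0.14·0.2909) = 0.07405 mg/L.
340 L/s = 0.34 m³/s.
1.5 µg/L = 0.0015 mg/L.
After input B: C = (2.207·0.07405 + 0.34·0.0015) / 2.547 = 0.06437 mg/L.

0.0644 mg/L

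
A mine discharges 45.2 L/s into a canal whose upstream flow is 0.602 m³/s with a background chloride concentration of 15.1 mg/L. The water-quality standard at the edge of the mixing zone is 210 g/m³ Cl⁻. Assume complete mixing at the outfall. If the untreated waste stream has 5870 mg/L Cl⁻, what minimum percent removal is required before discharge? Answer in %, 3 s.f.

45.2 L/s = 0.0452 m³/s.
Mass balance: 210·0.6472 = 0.0452·Cₑ + 0.602·15.1.
Cₑ = (135.9 − 9.09) / 0.0452 = 2806 mg/L.
Required removal = 1 − 2806/5870 = 52.2 %.

52.2 %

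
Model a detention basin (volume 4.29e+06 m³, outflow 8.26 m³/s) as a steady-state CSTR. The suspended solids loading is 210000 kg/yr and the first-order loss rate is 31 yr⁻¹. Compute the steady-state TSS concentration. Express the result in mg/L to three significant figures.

Outflow Q = 8.26 m³/s × 3.156e+07 s/yr = 2.607e+08 m³/yr.
Steady-state CSTR mass balance: W = Q·C + k·V·C, so C = W/(Q + kV).
Q + kV = 2.607e+08 + 31·4.29e+06 = 3.937e+08 m³/yr.
C = 210000/3.937e+08 = 0.0005335 kg/m³ = 0.5335 mg/L.

0.533 mg/L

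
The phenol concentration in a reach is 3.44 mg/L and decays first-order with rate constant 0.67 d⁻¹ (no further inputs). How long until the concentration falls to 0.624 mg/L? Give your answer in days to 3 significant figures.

t = ln(C₀/C)/k = ln(3.44/0.624)/0.67 = 1.707/0.67 = 2.548 d.

2.55 d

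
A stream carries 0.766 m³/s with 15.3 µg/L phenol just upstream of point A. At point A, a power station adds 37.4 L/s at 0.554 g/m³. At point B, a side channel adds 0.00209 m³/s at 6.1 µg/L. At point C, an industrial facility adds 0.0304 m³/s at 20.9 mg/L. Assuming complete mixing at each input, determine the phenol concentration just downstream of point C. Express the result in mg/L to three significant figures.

0.799 mg/L

15.3 µg/L = 0.0153 mg/L.
37.4 L/s = 0.0374 m³/s.
After input A: C = (0.766·0.0153 + 0.0374·0.554) / 0.8034 = 0.04038 mg/L.
6.1 µg/L = 0.0061 mg/L.
After input B: C = (0.8034·0.04038 + 0.00209·0.0061) / 0.8055 = 0.04029 mg/L.
After input C: C = (0.8055·0.04029 + 0.0304·20.9) / 0.8359 = 0.7989 mg/L.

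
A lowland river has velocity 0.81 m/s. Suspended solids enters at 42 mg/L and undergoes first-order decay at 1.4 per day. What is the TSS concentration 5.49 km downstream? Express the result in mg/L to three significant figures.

37.6 mg/L

Travel time t = 5.49 km / 0.81 m/s = 5490/0.81 = 6778 s = 0.07845 d.
First-order decay: C = 42·exp(−1.4·0.07845) = 42·0.896 = 37.63 mg/L.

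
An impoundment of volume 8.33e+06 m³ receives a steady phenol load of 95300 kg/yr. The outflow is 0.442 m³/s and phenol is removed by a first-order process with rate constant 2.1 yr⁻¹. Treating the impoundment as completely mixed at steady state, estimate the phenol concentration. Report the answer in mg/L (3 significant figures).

3.03 mg/L

Outflow Q = 0.442 m³/s × 3.156e+07 s/yr = 1.395e+07 m³/yr.
Steady-state CSTR mass balance: W = Q·C + k·V·C, so C = W/(Q + kV).
Q + kV = 1.395e+07 + 2.1·8.33e+06 = 3.144e+07 m³/yr.
C = 95300/3.144e+07 = 0.003031 kg/m³ = 3.031 mg/L.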